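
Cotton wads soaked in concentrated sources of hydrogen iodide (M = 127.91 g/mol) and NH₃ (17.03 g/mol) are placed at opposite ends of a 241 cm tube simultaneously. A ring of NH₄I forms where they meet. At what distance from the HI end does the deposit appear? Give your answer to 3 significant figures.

In equal time, each gas travels a distance ∝ its rate ∝ 1/√M, so d_HI/d_NH₃ = √(M_NH₃/M_HI) = √(17.03/127.91) = 0.3649.
With d_HI + d_NH₃ = 241 cm, d_NH₃ = 241/(1 + 0.3649) = 176.6 cm.
d_HI = 241 − 176.6 = 64.4 cm.

64.4 cm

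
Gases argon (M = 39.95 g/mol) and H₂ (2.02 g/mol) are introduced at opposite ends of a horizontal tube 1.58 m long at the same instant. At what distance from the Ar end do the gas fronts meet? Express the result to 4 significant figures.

0.2901 m

Graham's law gives d_Ar/d_H₂ = rate_Ar/rate_H₂ = √(M_H₂/M_Ar) = √(2.02/39.95) = 0.2249.
With d_Ar + d_H₂ = 1.58 m, d_H₂ = 1.58/(1 + 0.2249) = 1.290 m.
d_Ar = 1.58 − 1.290 = 0.2901 m.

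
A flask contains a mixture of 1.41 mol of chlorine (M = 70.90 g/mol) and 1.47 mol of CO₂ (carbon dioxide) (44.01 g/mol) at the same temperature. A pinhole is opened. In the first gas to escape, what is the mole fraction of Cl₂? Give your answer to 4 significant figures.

0.4304

Effusion rate of each component ∝ n_i/√M_i (partial pressure × 1/√M).
So x_Cl₂ in the escaping gas = (n_Cl₂/√M_Cl₂) / Σ(n_i/√M_i)
= (1.41/√70.90) / (1.41/√70.90 + 1.47/√44.01) = 0.1675/(0.1675 + 0.2216) = 0.4304.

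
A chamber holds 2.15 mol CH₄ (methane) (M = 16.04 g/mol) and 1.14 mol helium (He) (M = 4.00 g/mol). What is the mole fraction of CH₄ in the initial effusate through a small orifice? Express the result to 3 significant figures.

0.485

Effusion rate of each component ∝ n_i/√M_i (partial pressure × 1/√M).
Mole fraction of CH₄ in the effusate = (n_CH₄/√M_CH₄) / (n_CH₄/√M_CH₄ + n_He/√M_He)
= (2.15/√16.04) / (2.15/√16.04 + 1.14/√4.00) = 0.5368/(0.5368 + 0.5700) = 0.485.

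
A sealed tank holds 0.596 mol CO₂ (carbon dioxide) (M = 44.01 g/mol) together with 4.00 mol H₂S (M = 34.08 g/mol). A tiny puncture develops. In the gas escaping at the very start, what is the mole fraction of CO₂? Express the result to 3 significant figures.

0.116

Effusion rate of each component ∝ n_i/√M_i (partial pressure × 1/√M).
So x_CO₂ in the escaping gas = (n_CO₂/√M_CO₂) / Σ(n_i/√M_i)
= (0.596/√44.01) / (0.596/√44.01 + 4.00/√34.08) = 0.08984/(0.08984 + 0.6852) = 0.116.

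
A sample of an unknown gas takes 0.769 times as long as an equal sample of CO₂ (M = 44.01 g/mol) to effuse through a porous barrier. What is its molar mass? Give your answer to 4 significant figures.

26.03 g/mol

From Graham's law, t_X/t_CO₂ = √(M_X/M_CO₂).
0.769 = √(M_X/44.01)
M_X = 44.01 × 0.769² = 44.01 × 0.5914 = 26.03 g/mol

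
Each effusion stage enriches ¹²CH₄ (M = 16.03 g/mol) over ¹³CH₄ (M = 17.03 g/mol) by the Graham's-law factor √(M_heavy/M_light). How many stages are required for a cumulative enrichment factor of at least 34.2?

117

Per stage α = (17.03/16.03)^(1/2) = 1.06238^0.5, giving ln α = 0.03026.
Need α^N ≥ 34.2 ⇒ N ≥ ln(34.2) / ln α = 3.532 / 0.03026 = 116.74.
Minimum whole number of stages: N = 117.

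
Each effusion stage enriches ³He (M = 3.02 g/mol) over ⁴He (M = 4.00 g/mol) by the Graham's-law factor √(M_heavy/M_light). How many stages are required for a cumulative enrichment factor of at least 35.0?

Single-stage factor α = √(4.00/3.02), so ln α = ½ ln(1.32450) = 0.1405.
Need α^N ≥ 35.0 ⇒ N ≥ ln(35.0) / ln α = 3.555 / 0.1405 = 25.30.
Rounding up, N = 26 stages.

26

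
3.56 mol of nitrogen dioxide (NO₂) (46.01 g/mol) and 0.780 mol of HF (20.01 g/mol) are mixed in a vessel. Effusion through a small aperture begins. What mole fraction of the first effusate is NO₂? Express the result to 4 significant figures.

The effusion rate of species i is ∝ p_i/√M_i ∝ n_i/√M_i.
x_NO₂(eff) = (n_NO₂/√M_NO₂) / (n_NO₂/√M_NO₂ + n_HF/√M_HF)
= (3.56/√46.01) / (3.56/√46.01 + 0.780/√20.01) = 0.5248/(0.5248 + 0.1744) = 0.7506.

0.7506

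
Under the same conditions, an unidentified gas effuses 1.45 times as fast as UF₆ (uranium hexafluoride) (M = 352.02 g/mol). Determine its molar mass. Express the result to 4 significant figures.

167.4 g/mol

Using Graham's law: rate_X/rate_UF₆ = √(M_UF₆/M_X).
1.45 = √(352.02/M_X)
M_X = 352.02 / 1.45² = 352.02 / 2.103 = 167.4 g/mol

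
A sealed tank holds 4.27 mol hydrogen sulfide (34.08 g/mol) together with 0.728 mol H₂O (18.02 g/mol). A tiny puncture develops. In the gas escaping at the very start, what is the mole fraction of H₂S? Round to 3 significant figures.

The effusion rate of species i is ∝ p_i/√M_i ∝ n_i/√M_i.
So x_H₂S in the escaping gas = (n_H₂S/√M_H₂S) / Σ(n_i/√M_i)
= (4.27/√34.08) / (4.27/√34.08 + 0.728/√18.02) = 0.7314/(0.7314 + 0.1715) = 0.810.

0.810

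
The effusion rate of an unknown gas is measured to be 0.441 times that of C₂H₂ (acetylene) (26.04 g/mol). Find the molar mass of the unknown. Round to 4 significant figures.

Graham's law gives rate_X/rate_C₂H₂ = √(M_C₂H₂/M_X).
0.441 = √(26.04/M_X)
M_X = 26.04 / 0.441² = 26.04 / 0.1945 = 133.9 g/mol

133.9 g/mol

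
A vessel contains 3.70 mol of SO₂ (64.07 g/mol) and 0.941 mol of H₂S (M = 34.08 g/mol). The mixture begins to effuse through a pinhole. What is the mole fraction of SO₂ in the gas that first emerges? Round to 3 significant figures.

Rate_i ∝ x_i/√M_i (Graham's law weighted by mole fraction), so the effusate composition follows n_i/√M_i.
So x_SO₂ in the escaping gas = (n_SO₂/√M_SO₂) / Σ(n_i/√M_i)
= (3.70/√64.07) / (3.70/√64.07 + 0.941/√34.08) = 0.4622/(0.4622 + 0.1612) = 0.741.

0.741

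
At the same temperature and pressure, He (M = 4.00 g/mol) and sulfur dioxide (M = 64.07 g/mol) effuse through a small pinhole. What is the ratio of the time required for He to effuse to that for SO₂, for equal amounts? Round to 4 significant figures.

Using Graham's law: t_He/t_SO₂ = √(M_He/M_SO₂) = √(4.00/64.07) = √0.06243 = 0.2499.

0.2499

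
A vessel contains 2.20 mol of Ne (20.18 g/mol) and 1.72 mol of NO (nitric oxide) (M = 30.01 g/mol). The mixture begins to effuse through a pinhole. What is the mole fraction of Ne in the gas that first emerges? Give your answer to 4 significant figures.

Rate_i ∝ x_i/√M_i (Graham's law weighted by mole fraction), so the effusate composition follows n_i/√M_i.
So x_Ne in the escaping gas = (n_Ne/√M_Ne) / Σ(n_i/√M_i)
= (2.20/√20.18) / (2.20/√20.18 + 1.72/√30.01) = 0.4897/(0.4897 + 0.3140) = 0.6093.

0.6093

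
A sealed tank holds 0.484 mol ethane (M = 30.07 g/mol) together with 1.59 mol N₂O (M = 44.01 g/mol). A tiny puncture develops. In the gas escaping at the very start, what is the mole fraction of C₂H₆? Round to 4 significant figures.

Effusion rate of each component ∝ n_i/√M_i (partial pressure × 1/√M).
So x_C₂H₆ in the escaping gas = (n_C₂H₆/√M_C₂H₆) / Σ(n_i/√M_i)
= (0.484/√30.07) / (0.484/√30.07 + 1.59/√44.01) = 0.08826/(0.08826 + 0.2397) = 0.2691.

0.2691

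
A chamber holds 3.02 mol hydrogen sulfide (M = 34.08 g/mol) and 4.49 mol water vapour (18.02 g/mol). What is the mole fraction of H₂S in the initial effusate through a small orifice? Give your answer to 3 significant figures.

Each component's effusion rate ∝ (its partial pressure)·(1/√M) ∝ n_i/√M_i.
Mole fraction of H₂S in the effusate = (n_H₂S/√M_H₂S) / (n_H₂S/√M_H₂S + n_H₂O/√M_H₂O)
= (3.02/√34.08) / (3.02/√34.08 + 4.49/√18.02) = 0.5173/(0.5173 + 1.058) = 0.328.

0.328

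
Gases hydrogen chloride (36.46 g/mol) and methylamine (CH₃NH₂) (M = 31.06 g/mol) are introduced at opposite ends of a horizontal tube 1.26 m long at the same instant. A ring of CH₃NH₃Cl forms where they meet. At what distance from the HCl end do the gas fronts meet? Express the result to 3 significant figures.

0.605 m

Distances travelled in equal time are proportional to diffusion rates, so d_HCl/d_CH₃NH₂ = √(M_CH₃NH₂/M_HCl) = √(31.06/36.46) = 0.9230.
With d_HCl + d_CH₃NH₂ = 1.26 m, d_CH₃NH₂ = 1.26/(1 + 0.9230) = 0.6552 m.
d_HCl = 1.26 − 0.6552 = 0.605 m.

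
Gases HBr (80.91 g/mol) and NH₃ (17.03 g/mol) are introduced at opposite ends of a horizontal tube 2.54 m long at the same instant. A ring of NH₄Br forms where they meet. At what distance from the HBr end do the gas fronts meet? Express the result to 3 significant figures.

0.799 m

The fronts meet when d_HBr + d_NH₃ = L with d_HBr/d_NH₃ = √(M_NH₃/M_HBr) (Graham's law). Here √(M_NH₃/M_HBr) = √(17.03/80.91) = 0.4588.
With d_HBr + d_NH₃ = 2.54 m, d_NH₃ = 2.54/(1 + 0.4588) = 1.741 m.
d_HBr = 2.54 − 1.741 = 0.799 m.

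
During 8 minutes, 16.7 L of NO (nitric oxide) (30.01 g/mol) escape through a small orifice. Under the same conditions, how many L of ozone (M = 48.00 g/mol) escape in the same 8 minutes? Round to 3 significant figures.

Graham's law gives rate_O₃/rate_NO = √(M_NO/M_O₃) = √(30.01/48.00) = √0.6252 = 0.7907.
So the volume for O₃ is 16.7 × 0.7907 = 13.2 L.

13.2 L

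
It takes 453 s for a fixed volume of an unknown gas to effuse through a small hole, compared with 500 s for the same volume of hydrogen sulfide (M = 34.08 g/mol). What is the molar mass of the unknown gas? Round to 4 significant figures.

From Graham's law, t_X/t_H₂S = √(M_X/M_H₂S).
453/500 = 0.9060 = √(M_X/34.08)
M_X = 34.08 × 0.9060² = 34.08 × 0.8208 = 27.97 g/mol

27.97 g/mol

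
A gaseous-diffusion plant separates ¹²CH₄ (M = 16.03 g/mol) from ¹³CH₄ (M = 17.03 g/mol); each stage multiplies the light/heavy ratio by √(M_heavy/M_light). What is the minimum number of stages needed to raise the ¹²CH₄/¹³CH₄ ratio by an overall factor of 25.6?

108

With α = √(17.03/16.03) per stage, ln α = ½ ln(1.06238) = 0.03026.
Need α^N ≥ 25.6 ⇒ N ≥ ln(25.6) / ln α = 3.243 / 0.03026 = 107.17.
Rounding up, N = 108 stages.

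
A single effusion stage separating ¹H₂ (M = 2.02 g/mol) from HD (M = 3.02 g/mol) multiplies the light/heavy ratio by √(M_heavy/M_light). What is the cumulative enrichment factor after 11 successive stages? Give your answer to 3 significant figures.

The single-stage factor is √(M_heavy/M_light), so 11 stages give [√(3.02/2.02)]^11 = (3.02/2.02)^(11/2).
= 1.49505^(11/2) = 9.13.

9.13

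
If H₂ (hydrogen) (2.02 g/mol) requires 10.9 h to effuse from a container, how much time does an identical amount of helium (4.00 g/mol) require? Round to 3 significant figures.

From Graham's law, t_He/t_H₂ = √(M_He/M_H₂) = √(4.00/2.02) = √1.980 = 1.407.
So the time for He is 10.9 × 1.407 = 15.3 h.

15.3 h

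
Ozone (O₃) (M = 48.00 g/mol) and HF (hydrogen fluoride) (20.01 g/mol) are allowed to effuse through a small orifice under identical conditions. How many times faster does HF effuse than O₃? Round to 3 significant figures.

From Graham's law, rate_HF/rate_O₃ = √(M_O₃/M_HF) = √(48.00/20.01) = √2.399 = 1.55.

1.55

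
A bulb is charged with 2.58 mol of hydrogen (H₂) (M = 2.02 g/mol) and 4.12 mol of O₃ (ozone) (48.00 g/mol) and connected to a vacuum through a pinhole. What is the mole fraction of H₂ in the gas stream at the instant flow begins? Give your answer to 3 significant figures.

0.753

Each component's effusion rate ∝ (its partial pressure)·(1/√M) ∝ n_i/√M_i.
So x_H₂ in the escaping gas = (n_H₂/√M_H₂) / Σ(n_i/√M_i)
= (2.58/√2.02) / (2.58/√2.02 + 4.12/√48.00) = 1.815/(1.815 + 0.5947) = 0.753.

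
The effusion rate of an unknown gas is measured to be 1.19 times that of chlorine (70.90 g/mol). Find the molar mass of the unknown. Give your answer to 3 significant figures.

50.1 g/mol

Using Graham's law: rate_X/rate_Cl₂ = √(M_Cl₂/M_X).
1.19 = √(70.90/M_X)
M_X = 70.90 / 1.19² = 70.90 / 1.416 = 50.1 g/mol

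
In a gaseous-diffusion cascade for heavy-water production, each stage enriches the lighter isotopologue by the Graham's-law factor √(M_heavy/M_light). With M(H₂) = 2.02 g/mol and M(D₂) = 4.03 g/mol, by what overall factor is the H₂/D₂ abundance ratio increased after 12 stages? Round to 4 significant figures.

The single-stage factor is √(M_heavy/M_light), so 12 stages give [√(4.03/2.02)]^12 = (4.03/2.02)^(12/2).
= 1.99505^6 = 63.06.

63.06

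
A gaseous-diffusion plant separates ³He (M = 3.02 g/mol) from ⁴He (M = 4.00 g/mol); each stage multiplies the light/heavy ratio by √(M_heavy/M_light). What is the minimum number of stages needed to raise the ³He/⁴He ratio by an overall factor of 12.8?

19

Single-stage factor α = √(4.00/3.02), so ln α = ½ ln(1.32450) = 0.1405.
Need α^N ≥ 12.8 ⇒ N ≥ ln(12.8) / ln α = 2.549 / 0.1405 = 18.14.
Rounding up, N = 19 stages.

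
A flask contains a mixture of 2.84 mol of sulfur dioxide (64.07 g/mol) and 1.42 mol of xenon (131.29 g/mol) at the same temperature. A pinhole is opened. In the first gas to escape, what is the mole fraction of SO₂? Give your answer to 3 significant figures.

Each component's effusion rate ∝ (its partial pressure)·(1/√M) ∝ n_i/√M_i.
x_SO₂(eff) = (n_SO₂/√M_SO₂) / (n_SO₂/√M_SO₂ + n_Xe/√M_Xe)
= (2.84/√64.07) / (2.84/√64.07 + 1.42/√131.29) = 0.3548/(0.3548 + 0.1239) = 0.741.

0.741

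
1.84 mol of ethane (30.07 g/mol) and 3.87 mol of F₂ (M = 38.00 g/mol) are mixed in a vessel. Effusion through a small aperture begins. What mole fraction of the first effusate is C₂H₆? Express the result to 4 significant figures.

Each component's effusion rate ∝ (its partial pressure)·(1/√M) ∝ n_i/√M_i.
Mole fraction of C₂H₆ in the effusate = (n_C₂H₆/√M_C₂H₆) / (n_C₂H₆/√M_C₂H₆ + n_F₂/√M_F₂)
= (1.84/√30.07) / (1.84/√30.07 + 3.87/√38.00) = 0.3355/(0.3355 + 0.6278) = 0.3483.

0.3483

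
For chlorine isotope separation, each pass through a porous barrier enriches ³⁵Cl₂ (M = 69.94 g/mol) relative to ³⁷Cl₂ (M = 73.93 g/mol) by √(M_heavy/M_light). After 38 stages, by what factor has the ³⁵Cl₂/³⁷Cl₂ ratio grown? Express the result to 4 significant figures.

2.870

The single-stage factor is √(M_heavy/M_light), so 38 stages give [√(73.93/69.94)]^38 = (73.93/69.94)^(38/2).
= 1.05705^19 = 2.870.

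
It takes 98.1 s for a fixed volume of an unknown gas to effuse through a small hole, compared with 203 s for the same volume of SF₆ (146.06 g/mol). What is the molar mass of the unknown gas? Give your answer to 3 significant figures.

From Graham's law, t_X/t_SF₆ = √(M_X/M_SF₆).
98.1/203 = 0.4833 = √(M_X/146.06)
M_X = 146.06 × 0.4833² = 146.06 × 0.2335 = 34.1 g/mol

34.1 g/mol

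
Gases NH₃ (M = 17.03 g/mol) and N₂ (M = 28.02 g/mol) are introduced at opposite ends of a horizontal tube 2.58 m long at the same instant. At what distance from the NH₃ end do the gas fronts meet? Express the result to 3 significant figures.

1.45 m

Graham's law gives d_NH₃/d_N₂ = rate_NH₃/rate_N₂ = √(M_N₂/M_NH₃) = √(28.02/17.03) = 1.283.
With d_NH₃ + d_N₂ = 2.58 m, d_N₂ = 2.58/(1 + 1.283) = 1.130 m.
d_NH₃ = 2.58 − 1.130 = 1.45 m.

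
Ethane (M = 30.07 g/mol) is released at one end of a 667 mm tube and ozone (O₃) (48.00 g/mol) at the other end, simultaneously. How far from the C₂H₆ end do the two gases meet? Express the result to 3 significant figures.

In equal time, each gas travels a distance ∝ its rate ∝ 1/√M, so d_C₂H₆/d_O₃ = √(M_O₃/M_C₂H₆) = √(48.00/30.07) = 1.263.
With d_C₂H₆ + d_O₃ = 667 mm, d_O₃ = 667/(1 + 1.263) = 294.7 mm.
d_C₂H₆ = 667 − 294.7 = 372 mm.

372 mm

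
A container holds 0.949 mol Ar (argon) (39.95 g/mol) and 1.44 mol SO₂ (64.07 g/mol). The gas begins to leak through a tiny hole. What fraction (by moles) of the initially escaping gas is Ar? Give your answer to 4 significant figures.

Each component's effusion rate ∝ (its partial pressure)·(1/√M) ∝ n_i/√M_i.
x_Ar(eff) = (n_Ar/√M_Ar) / (n_Ar/√M_Ar + n_SO₂/√M_SO₂)
= (0.949/√39.95) / (0.949/√39.95 + 1.44/√64.07) = 0.1501/(0.1501 + 0.1799) = 0.4549.

0.4549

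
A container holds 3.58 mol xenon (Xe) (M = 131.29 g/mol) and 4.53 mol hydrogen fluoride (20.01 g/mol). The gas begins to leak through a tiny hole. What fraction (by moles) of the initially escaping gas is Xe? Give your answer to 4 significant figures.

0.2358

Each component's effusion rate ∝ (its partial pressure)·(1/√M) ∝ n_i/√M_i.
So x_Xe in the escaping gas = (n_Xe/√M_Xe) / Σ(n_i/√M_i)
= (3.58/√131.29) / (3.58/√131.29 + 4.53/√20.01) = 0.3124/(0.3124 + 1.013) = 0.2358.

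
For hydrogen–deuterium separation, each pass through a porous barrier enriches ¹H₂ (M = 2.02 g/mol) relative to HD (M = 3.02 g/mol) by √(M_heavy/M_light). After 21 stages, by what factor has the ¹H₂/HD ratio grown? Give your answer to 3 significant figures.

68.2

Each stage multiplies the ratio by α = √(3.02/2.02), so after 21 stages the overall factor is α^21 = (3.02/2.02)^(21/2).
= 1.49505^(21/2) = 68.2.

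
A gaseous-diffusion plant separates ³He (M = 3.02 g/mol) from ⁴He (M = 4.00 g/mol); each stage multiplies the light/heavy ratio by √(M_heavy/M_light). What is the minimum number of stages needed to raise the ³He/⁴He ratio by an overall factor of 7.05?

14

With α = √(4.00/3.02) per stage, ln α = ½ ln(1.32450) = 0.1405.
Need α^N ≥ 7.05 ⇒ N ≥ ln(7.05) / ln α = 1.953 / 0.1405 = 13.90.
Minimum whole number of stages: N = 14.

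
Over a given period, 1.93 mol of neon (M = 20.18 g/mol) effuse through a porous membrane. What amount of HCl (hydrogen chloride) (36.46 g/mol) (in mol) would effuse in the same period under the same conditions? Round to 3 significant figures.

1.44 mol

Graham's law gives rate_HCl/rate_Ne = √(M_Ne/M_HCl) = √(20.18/36.46) = √0.5535 = 0.7440.
So the amount for HCl is 1.93 × 0.7440 = 1.44 mol.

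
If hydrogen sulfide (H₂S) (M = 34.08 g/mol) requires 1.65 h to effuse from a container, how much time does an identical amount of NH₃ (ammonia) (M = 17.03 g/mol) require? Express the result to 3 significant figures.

1.17 h

Using Graham's law: t_NH₃/t_H₂S = √(M_NH₃/M_H₂S) = √(17.03/34.08) = √0.4997 = 0.7069.
So the time for NH₃ is 1.65 × 0.7069 = 1.17 h.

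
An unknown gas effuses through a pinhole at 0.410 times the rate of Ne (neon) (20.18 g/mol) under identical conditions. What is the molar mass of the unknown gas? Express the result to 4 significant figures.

By Graham's law, rate_X/rate_Ne = √(M_Ne/M_X).
0.410 = √(20.18/M_X)
M_X = 20.18 / 0.410² = 20.18 / 0.1681 = 120.0 g/mol

120.0 g/mol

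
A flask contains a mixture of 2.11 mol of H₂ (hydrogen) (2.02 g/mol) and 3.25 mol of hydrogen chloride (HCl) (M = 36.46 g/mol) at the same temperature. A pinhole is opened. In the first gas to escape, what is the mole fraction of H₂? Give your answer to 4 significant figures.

Rate_i ∝ x_i/√M_i (Graham's law weighted by mole fraction), so the effusate composition follows n_i/√M_i.
x_H₂(eff) = (n_H₂/√M_H₂) / (n_H₂/√M_H₂ + n_HCl/√M_HCl)
= (2.11/√2.02) / (2.11/√2.02 + 3.25/√36.46) = 1.485/(1.485 + 0.5382) = 0.7339.

0.7339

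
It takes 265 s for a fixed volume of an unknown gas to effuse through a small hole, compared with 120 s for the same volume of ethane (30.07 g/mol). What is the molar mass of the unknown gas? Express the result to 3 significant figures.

Since effusion rate ∝ 1/√M, t_X/t_C₂H₆ = √(M_X/M_C₂H₆).
265/120 = 2.208 = √(M_X/30.07)
M_X = 30.07 × 2.208² = 30.07 × 4.877 = 147 g/mol

147 g/mol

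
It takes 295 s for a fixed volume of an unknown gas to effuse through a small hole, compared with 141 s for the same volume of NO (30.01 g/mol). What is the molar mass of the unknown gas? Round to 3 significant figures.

131 g/mol

By Graham's law, t_X/t_NO = √(M_X/M_NO).
295/141 = 2.092 = √(M_X/30.01)
M_X = 30.01 × 2.092² = 30.01 × 4.377 = 131 g/mol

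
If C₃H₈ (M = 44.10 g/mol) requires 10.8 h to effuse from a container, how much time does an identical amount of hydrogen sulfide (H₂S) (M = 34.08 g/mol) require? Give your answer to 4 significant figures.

By Graham's law, t_H₂S/t_C₃H₈ = √(M_H₂S/M_C₃H₈) = √(34.08/44.10) = √0.7728 = 0.8791.
So the time for H₂S is 10.8 × 0.8791 = 9.494 h.

9.494 h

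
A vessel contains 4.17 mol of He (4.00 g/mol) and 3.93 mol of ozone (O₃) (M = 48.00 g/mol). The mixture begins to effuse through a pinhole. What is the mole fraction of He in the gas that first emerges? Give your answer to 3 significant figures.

0.786

Each component's effusion rate ∝ (its partial pressure)·(1/√M) ∝ n_i/√M_i.
x_He(eff) = (n_He/√M_He) / (n_He/√M_He + n_O₃/√M_O₃)
= (4.17/√4.00) / (4.17/√4.00 + 3.93/√48.00) = 2.085/(2.085 + 0.5672) = 0.786.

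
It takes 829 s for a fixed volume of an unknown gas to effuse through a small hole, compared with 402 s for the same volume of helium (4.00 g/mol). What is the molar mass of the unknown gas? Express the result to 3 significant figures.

Graham's law gives t_X/t_He = √(M_X/M_He).
829/402 = 2.062 = √(M_X/4.00)
M_X = 4.00 × 2.062² = 4.00 × 4.253 = 17.0 g/mol

17.0 g/mol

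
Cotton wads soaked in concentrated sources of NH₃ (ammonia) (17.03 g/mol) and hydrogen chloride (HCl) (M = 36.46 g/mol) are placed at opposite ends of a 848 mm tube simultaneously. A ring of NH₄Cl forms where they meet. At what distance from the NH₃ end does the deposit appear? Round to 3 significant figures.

504 mm

In equal time, each gas travels a distance ∝ its rate ∝ 1/√M, so d_NH₃/d_HCl = √(M_HCl/M_NH₃) = √(36.46/17.03) = 1.463.
With d_NH₃ + d_HCl = 848 mm, d_HCl = 848/(1 + 1.463) = 344.3 mm.
d_NH₃ = 848 − 344.3 = 504 mm.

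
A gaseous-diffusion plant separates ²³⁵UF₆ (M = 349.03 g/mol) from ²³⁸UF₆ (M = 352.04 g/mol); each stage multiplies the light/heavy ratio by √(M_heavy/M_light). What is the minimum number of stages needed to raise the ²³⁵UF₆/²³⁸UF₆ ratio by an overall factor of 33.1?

816

Per stage α = (352.04/349.03)^(1/2) = 1.00862^0.5, giving ln α = 0.004293.
Need α^N ≥ 33.1 ⇒ N ≥ ln(33.1) / ln α = 3.500 / 0.004293 = 815.08.
Minimum whole number of stages: N = 816.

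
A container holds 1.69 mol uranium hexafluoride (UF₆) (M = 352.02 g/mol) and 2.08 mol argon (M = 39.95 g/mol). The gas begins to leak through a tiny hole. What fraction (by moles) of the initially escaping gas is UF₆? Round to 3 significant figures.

Rate_i ∝ x_i/√M_i (Graham's law weighted by mole fraction), so the effusate composition follows n_i/√M_i.
So x_UF₆ in the escaping gas = (n_UF₆/√M_UF₆) / Σ(n_i/√M_i)
= (1.69/√352.02) / (1.69/√352.02 + 2.08/√39.95) = 0.09007/(0.09007 + 0.3291) = 0.215.

0.215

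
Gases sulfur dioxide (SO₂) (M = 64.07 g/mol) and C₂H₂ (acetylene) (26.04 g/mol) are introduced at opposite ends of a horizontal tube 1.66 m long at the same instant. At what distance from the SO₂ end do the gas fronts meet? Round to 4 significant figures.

Graham's law gives d_SO₂/d_C₂H₂ = rate_SO₂/rate_C₂H₂ = √(M_C₂H₂/M_SO₂) = √(26.04/64.07) = 0.6375.
With d_SO₂ + d_C₂H₂ = 1.66 m, d_C₂H₂ = 1.66/(1 + 0.6375) = 1.014 m.
d_SO₂ = 1.66 − 1.014 = 0.6463 m.

0.6463 m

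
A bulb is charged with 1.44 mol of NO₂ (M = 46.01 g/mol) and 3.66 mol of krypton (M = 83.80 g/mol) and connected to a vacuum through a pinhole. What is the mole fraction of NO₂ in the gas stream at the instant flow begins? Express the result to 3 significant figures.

0.347

Effusion rate of each component ∝ n_i/√M_i (partial pressure × 1/√M).
So x_NO₂ in the escaping gas = (n_NO₂/√M_NO₂) / Σ(n_i/√M_i)
= (1.44/√46.01) / (1.44/√46.01 + 3.66/√83.80) = 0.2123/(0.2123 + 0.3998) = 0.347.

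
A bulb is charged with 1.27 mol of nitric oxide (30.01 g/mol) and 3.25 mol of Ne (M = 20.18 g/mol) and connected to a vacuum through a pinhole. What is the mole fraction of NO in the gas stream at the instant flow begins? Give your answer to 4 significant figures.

Effusion rate of each component ∝ n_i/√M_i (partial pressure × 1/√M).
Mole fraction of NO in the effusate = (n_NO/√M_NO) / (n_NO/√M_NO + n_Ne/√M_Ne)
= (1.27/√30.01) / (1.27/√30.01 + 3.25/√20.18) = 0.2318/(0.2318 + 0.7235) = 0.2427.

0.2427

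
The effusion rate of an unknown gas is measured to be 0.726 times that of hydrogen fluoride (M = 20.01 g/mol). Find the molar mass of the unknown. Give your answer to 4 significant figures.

37.96 g/mol

Using Graham's law: rate_X/rate_HF = √(M_HF/M_X).
0.726 = √(20.01/M_X)
M_X = 20.01 / 0.726² = 20.01 / 0.5271 = 37.96 g/mol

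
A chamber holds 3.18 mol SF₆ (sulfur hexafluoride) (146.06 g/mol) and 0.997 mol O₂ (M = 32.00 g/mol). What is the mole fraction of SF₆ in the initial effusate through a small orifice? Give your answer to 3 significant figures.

The effusion rate of species i is ∝ p_i/√M_i ∝ n_i/√M_i.
Mole fraction of SF₆ in the effusate = (n_SF₆/√M_SF₆) / (n_SF₆/√M_SF₆ + n_O₂/√M_O₂)
= (3.18/√146.06) / (3.18/√146.06 + 0.997/√32.00) = 0.2631/(0.2631 + 0.1762) = 0.599.

0.599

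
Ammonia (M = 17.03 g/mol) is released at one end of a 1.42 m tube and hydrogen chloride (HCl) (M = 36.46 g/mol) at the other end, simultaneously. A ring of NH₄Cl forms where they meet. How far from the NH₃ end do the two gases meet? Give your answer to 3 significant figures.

0.844 m

Distances travelled in equal time are proportional to diffusion rates, so d_NH₃/d_HCl = √(M_HCl/M_NH₃) = √(36.46/17.03) = 1.463.
With d_NH₃ + d_HCl = 1.42 m, d_HCl = 1.42/(1 + 1.463) = 0.5765 m.
d_NH₃ = 1.42 − 0.5765 = 0.844 m.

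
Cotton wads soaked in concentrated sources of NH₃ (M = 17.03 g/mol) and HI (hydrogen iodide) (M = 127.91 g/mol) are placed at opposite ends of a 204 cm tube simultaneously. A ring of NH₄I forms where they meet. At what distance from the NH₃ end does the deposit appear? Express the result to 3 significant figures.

In equal time, each gas travels a distance ∝ its rate ∝ 1/√M, so d_NH₃/d_HI = √(M_HI/M_NH₃) = √(127.91/17.03) = 2.741.
With d_NH₃ + d_HI = 204 cm, d_HI = 204/(1 + 2.741) = 54.54 cm.
d_NH₃ = 204 − 54.54 = 149 cm.

149 cm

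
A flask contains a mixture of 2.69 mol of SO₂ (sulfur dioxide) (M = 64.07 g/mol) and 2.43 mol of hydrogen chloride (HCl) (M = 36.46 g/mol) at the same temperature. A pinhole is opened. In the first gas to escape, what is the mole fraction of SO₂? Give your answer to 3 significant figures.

0.455

Effusion rate of each component ∝ n_i/√M_i (partial pressure × 1/√M).
x_SO₂(eff) = (n_SO₂/√M_SO₂) / (n_SO₂/√M_SO₂ + n_HCl/√M_HCl)
= (2.69/√64.07) / (2.69/√64.07 + 2.43/√36.46) = 0.3361/(0.3361 + 0.4024) = 0.455.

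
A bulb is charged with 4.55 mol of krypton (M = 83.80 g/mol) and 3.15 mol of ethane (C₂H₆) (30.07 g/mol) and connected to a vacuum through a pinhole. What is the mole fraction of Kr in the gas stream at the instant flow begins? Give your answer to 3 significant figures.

0.464

The effusion rate of species i is ∝ p_i/√M_i ∝ n_i/√M_i.
So x_Kr in the escaping gas = (n_Kr/√M_Kr) / Σ(n_i/√M_i)
= (4.55/√83.80) / (4.55/√83.80 + 3.15/√30.07) = 0.4970/(0.4970 + 0.5744) = 0.464.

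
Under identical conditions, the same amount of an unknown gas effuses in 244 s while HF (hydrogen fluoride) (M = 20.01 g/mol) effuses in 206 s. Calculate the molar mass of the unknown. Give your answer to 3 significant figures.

By Graham's law, t_X/t_HF = √(M_X/M_HF).
244/206 = 1.184 = √(M_X/20.01)
M_X = 20.01 × 1.184² = 20.01 × 1.403 = 28.1 g/mol

28.1 g/mol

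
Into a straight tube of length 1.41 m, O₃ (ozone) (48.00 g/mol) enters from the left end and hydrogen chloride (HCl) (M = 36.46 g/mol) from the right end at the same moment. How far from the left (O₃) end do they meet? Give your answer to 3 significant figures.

0.657 m

The fronts meet when d_O₃ + d_HCl = L with d_O₃/d_HCl = √(M_HCl/M_O₃) (Graham's law). Here √(M_HCl/M_O₃) = √(36.46/48.00) = 0.8715.
With d_O₃ + d_HCl = 1.41 m, d_HCl = 1.41/(1 + 0.8715) = 0.7534 m.
d_O₃ = 1.41 − 0.7534 = 0.657 m.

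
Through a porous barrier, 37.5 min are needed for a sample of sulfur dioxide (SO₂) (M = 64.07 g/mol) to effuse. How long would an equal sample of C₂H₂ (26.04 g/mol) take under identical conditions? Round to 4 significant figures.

23.91 min

From Graham's law, t_C₂H₂/t_SO₂ = √(M_C₂H₂/M_SO₂) = √(26.04/64.07) = √0.4064 = 0.6375.
So the time for C₂H₂ is 37.5 × 0.6375 = 23.91 min.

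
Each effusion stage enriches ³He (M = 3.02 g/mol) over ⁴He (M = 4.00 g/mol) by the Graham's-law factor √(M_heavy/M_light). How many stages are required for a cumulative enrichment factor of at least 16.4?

With α = √(4.00/3.02) per stage, ln α = ½ ln(1.32450) = 0.1405.
Need α^N ≥ 16.4 ⇒ N ≥ ln(16.4) / ln α = 2.797 / 0.1405 = 19.91.
Rounding up, N = 20 stages.

20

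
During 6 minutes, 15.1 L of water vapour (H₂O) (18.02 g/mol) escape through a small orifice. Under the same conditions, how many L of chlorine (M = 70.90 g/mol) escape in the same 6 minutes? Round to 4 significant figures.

7.613 L

From Graham's law, rate_Cl₂/rate_H₂O = √(M_H₂O/M_Cl₂) = √(18.02/70.90) = √0.2542 = 0.5041.
So the volume for Cl₂ is 15.1 × 0.5041 = 7.613 L.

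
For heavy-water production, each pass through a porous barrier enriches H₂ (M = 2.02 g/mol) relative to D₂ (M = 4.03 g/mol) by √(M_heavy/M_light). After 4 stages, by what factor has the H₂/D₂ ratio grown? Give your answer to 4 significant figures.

After 4 stages the ratio has grown by (√(4.03/2.02))^4 = (4.03/2.02)^(4/2).
= 1.99505^2 = 3.980.

3.980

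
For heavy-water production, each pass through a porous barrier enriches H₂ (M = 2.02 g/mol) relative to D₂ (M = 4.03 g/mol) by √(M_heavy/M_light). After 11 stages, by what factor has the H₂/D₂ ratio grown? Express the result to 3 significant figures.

44.6

After 11 stages the ratio has grown by (√(4.03/2.02))^11 = (4.03/2.02)^(11/2).
= 1.99505^(11/2) = 44.6.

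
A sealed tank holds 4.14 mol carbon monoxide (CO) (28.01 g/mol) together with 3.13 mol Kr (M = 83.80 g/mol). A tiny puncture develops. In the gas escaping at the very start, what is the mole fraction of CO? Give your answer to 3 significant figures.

Effusion rate of each component ∝ n_i/√M_i (partial pressure × 1/√M).
Mole fraction of CO in the effusate = (n_CO/√M_CO) / (n_CO/√M_CO + n_Kr/√M_Kr)
= (4.14/√28.01) / (4.14/√28.01 + 3.13/√83.80) = 0.7822/(0.7822 + 0.3419) = 0.696.

0.696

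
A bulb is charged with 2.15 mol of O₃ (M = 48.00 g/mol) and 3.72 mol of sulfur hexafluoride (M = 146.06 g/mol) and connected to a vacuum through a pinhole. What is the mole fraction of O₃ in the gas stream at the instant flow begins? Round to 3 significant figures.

Rate_i ∝ x_i/√M_i (Graham's law weighted by mole fraction), so the effusate composition follows n_i/√M_i.
Mole fraction of O₃ in the effusate = (n_O₃/√M_O₃) / (n_O₃/√M_O₃ + n_SF₆/√M_SF₆)
= (2.15/√48.00) / (2.15/√48.00 + 3.72/√146.06) = 0.3103/(0.3103 + 0.3078) = 0.502.

0.502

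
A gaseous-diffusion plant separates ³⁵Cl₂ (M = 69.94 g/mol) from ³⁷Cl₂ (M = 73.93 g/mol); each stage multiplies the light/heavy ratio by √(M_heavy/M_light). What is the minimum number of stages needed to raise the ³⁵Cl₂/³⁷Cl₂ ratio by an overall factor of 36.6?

130

With α = √(73.93/69.94) per stage, ln α = ½ ln(1.05705) = 0.02774.
Need α^N ≥ 36.6 ⇒ N ≥ ln(36.6) / ln α = 3.600 / 0.02774 = 129.78.
Minimum whole number of stages: N = 130.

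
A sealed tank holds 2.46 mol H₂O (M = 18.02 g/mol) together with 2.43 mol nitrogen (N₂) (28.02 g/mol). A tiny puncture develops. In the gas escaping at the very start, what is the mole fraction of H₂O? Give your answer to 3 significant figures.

0.558

The effusion rate of species i is ∝ p_i/√M_i ∝ n_i/√M_i.
So x_H₂O in the escaping gas = (n_H₂O/√M_H₂O) / Σ(n_i/√M_i)
= (2.46/√18.02) / (2.46/√18.02 + 2.43/√28.02) = 0.5795/(0.5795 + 0.4591) = 0.558.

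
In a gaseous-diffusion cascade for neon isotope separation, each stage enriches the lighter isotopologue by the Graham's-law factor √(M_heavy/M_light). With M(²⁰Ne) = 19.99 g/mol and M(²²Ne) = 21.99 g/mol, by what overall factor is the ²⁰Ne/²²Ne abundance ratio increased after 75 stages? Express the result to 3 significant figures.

35.7

After 75 stages the ratio has grown by (√(21.99/19.99))^75 = (21.99/19.99)^(75/2).
= 1.10005^(75/2) = 35.7.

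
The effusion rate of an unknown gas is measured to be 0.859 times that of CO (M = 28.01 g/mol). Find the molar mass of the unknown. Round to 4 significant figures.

37.96 g/mol

Since effusion rate ∝ 1/√M, rate_X/rate_CO = √(M_CO/M_X).
0.859 = √(28.01/M_X)
M_X = 28.01 / 0.859² = 28.01 / 0.7379 = 37.96 g/mol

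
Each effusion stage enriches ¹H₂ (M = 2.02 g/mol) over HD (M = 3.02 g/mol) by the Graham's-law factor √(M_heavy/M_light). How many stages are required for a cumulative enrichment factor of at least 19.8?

Single-stage factor α = √(3.02/2.02), so ln α = ½ ln(1.49505) = 0.2011.
Need α^N ≥ 19.8 ⇒ N ≥ ln(19.8) / ln α = 2.986 / 0.2011 = 14.85.
So at least 15 stages are needed.

15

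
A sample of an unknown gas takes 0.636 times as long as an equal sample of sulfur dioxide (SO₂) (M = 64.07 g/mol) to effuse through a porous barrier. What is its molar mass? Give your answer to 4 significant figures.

From Graham's law, t_X/t_SO₂ = √(M_X/M_SO₂).
0.636 = √(M_X/64.07)
M_X = 64.07 × 0.636² = 64.07 × 0.4045 = 25.92 g/mol

25.92 g/mol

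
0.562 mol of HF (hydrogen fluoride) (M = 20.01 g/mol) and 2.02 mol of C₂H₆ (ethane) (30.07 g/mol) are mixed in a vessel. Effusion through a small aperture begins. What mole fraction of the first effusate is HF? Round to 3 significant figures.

0.254

Each component's effusion rate ∝ (its partial pressure)·(1/√M) ∝ n_i/√M_i.
So x_HF in the escaping gas = (n_HF/√M_HF) / Σ(n_i/√M_i)
= (0.562/√20.01) / (0.562/√20.01 + 2.02/√30.07) = 0.1256/(0.1256 + 0.3684) = 0.254.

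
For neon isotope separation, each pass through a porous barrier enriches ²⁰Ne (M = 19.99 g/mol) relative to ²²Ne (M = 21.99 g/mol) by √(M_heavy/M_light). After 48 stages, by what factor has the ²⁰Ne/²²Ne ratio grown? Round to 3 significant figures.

9.86

Each stage multiplies the ratio by α = √(21.99/19.99), so after 48 stages the overall factor is α^48 = (21.99/19.99)^(48/2).
= 1.10005^24 = 9.86.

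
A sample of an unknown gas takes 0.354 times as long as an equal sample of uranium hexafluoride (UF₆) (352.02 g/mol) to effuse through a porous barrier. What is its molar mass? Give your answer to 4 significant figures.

44.11 g/mol

Using Graham's law: t_X/t_UF₆ = √(M_X/M_UF₆).
0.354 = √(M_X/352.02)
M_X = 352.02 × 0.354² = 352.02 × 0.1253 = 44.11 g/mol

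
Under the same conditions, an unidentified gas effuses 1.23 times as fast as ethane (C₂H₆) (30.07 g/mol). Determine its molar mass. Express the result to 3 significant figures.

19.9 g/mol

From Graham's law, rate_X/rate_C₂H₆ = √(M_C₂H₆/M_X).
1.23 = √(30.07/M_X)
M_X = 30.07 / 1.23² = 30.07 / 1.513 = 19.9 g/mol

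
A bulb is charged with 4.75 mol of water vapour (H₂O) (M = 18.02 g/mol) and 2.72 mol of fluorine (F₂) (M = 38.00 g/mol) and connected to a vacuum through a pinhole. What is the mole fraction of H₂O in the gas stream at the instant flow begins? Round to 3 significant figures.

Each component's effusion rate ∝ (its partial pressure)·(1/√M) ∝ n_i/√M_i.
Mole fraction of H₂O in the effusate = (n_H₂O/√M_H₂O) / (n_H₂O/√M_H₂O + n_F₂/√M_F₂)
= (4.75/√18.02) / (4.75/√18.02 + 2.72/√38.00) = 1.119/(1.119 + 0.4412) = 0.717.

0.717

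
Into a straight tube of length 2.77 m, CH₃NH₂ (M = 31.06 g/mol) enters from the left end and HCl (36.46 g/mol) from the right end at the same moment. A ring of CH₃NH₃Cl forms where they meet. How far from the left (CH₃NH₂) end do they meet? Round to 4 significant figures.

The fronts meet when d_CH₃NH₂ + d_HCl = L with d_CH₃NH₂/d_HCl = √(M_HCl/M_CH₃NH₂) (Graham's law). Here √(M_HCl/M_CH₃NH₂) = √(36.46/31.06) = 1.083.
With d_CH₃NH₂ + d_HCl = 2.77 m, d_HCl = 2.77/(1 + 1.083) = 1.330 m.
d_CH₃NH₂ = 2.77 − 1.330 = 1.440 m.

1.440 m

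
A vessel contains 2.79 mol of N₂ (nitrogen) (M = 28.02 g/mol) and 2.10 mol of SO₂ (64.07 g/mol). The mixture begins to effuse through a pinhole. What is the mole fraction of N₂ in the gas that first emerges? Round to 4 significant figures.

0.6677

Each component's effusion rate ∝ (its partial pressure)·(1/√M) ∝ n_i/√M_i.
So x_N₂ in the escaping gas = (n_N₂/√M_N₂) / Σ(n_i/√M_i)
= (2.79/√28.02) / (2.79/√28.02 + 2.10/√64.07) = 0.5271/(0.5271 + 0.2624) = 0.6677.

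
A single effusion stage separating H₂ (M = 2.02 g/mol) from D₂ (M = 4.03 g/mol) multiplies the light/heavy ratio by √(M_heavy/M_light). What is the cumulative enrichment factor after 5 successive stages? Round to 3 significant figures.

5.62

The single-stage factor is √(M_heavy/M_light), so 5 stages give [√(4.03/2.02)]^5 = (4.03/2.02)^(5/2).
= 1.99505^(5/2) = 5.62.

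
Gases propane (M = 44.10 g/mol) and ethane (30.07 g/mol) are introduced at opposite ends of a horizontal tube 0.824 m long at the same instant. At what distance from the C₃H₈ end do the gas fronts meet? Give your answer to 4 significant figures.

Graham's law gives d_C₃H₈/d_C₂H₆ = rate_C₃H₈/rate_C₂H₆ = √(M_C₂H₆/M_C₃H₈) = √(30.07/44.10) = 0.8257.
With d_C₃H₈ + d_C₂H₆ = 0.824 m, d_C₂H₆ = 0.824/(1 + 0.8257) = 0.4513 m.
d_C₃H₈ = 0.824 − 0.4513 = 0.3727 m.

0.3727 m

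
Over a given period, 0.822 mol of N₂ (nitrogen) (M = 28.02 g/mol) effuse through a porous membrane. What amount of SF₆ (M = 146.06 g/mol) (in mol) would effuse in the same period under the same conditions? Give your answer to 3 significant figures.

0.360 mol

Since effusion rate ∝ 1/√M, rate_SF₆/rate_N₂ = √(M_N₂/M_SF₆) = √(28.02/146.06) = √0.1918 = 0.4380.
So the amount for SF₆ is 0.822 × 0.4380 = 0.360 mol.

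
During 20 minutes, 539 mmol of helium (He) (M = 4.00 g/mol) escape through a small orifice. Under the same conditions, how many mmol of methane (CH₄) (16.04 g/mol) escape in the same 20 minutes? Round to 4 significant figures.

From Graham's law, rate_CH₄/rate_He = √(M_He/M_CH₄) = √(4.00/16.04) = √0.2494 = 0.4994.
So the amount for CH₄ is 539 × 0.4994 = 269.2 mmol.

269.2 mmol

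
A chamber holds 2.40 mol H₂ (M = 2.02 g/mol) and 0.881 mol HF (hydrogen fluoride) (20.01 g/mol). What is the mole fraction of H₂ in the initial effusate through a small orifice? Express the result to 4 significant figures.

Each component's effusion rate ∝ (its partial pressure)·(1/√M) ∝ n_i/√M_i.
Mole fraction of H₂ in the effusate = (n_H₂/√M_H₂) / (n_H₂/√M_H₂ + n_HF/√M_HF)
= (2.40/√2.02) / (2.40/√2.02 + 0.881/√20.01) = 1.689/(1.689 + 0.1969) = 0.8956.

0.8956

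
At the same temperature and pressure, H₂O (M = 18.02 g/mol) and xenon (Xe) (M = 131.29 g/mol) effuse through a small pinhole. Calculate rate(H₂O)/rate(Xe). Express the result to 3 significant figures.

From Graham's law, rate_H₂O/rate_Xe = √(M_Xe/M_H₂O) = √(131.29/18.02) = √7.286 = 2.70.

2.70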